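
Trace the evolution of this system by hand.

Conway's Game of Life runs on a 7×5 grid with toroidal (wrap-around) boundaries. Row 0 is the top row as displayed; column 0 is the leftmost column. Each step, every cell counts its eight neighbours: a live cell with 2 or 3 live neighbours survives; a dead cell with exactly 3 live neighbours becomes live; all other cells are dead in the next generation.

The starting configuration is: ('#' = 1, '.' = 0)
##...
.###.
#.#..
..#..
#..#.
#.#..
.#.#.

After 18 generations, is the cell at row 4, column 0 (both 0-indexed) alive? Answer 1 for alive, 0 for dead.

[0] ##...
.###.
#.#..
..#..
#..#.
#.#..
.#.#.
[1] #..##
...##
.....
..###
..###
#.##.
....#
[2] #....
#..#.
..#..
..#.#
#....
###..
.##..
[3] #.#.#
.#..#
.##.#
.#.#.
#.###
#.#..
..#..
[4] #.#.#
....#
.#..#
.....
#....
#.#..
#.#.#
[5] .....
.#..#
#....
#....
.#...
#..#.
..#..
[6] .....
#....
##..#
##...
##..#
.##..
.....
[7] .....
##..#
....#
..#..
....#
.##..
.....
[8] #....
#...#
.#.##
...#.
.###.
.....
.....
[9] #...#
.#.#.
..##.
##...
..##.
..#..
.....
[10] #...#
##.#.
#..##
.#..#
..##.
..##.
.....
[11] ##..#
.###.
...#.
.#...
.#..#
..##.
...##
[12] .#...
.#.#.
.#.#.
#.#..
##.#.
#.#..
.#...
[13] ##...
##...
##.##
#..#.
#..#.
#.#.#
###..
[14] ....#
.....
...#.
...#.
#.##.
..#..
..##.
[15] ...#.
.....
.....
...#.
.####
....#
..##.
[16] ..##.
.....
.....
...##
#.#.#
##..#
..###
[17] ..#.#
.....
.....
#..##
..#..
.....
.....
[18] .....
.....
....#
...##
...##
.....
.....

0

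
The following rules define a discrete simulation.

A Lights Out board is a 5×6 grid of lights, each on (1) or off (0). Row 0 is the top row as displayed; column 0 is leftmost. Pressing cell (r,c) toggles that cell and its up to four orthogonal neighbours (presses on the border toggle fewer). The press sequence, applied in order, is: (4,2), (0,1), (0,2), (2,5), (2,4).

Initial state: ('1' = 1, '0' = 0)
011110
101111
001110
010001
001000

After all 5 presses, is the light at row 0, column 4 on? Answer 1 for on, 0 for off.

[0] 011110
101111
001110
010001
001000
[1] 011110
101111
001110
011001
010100
[2] 100110
111111
001110
011001
010100
[3] 111010
110111
001110
011001
010100
[4] 111010
110110
001101
011000
010100
[5] 111010
110100
001010
011010
010100

1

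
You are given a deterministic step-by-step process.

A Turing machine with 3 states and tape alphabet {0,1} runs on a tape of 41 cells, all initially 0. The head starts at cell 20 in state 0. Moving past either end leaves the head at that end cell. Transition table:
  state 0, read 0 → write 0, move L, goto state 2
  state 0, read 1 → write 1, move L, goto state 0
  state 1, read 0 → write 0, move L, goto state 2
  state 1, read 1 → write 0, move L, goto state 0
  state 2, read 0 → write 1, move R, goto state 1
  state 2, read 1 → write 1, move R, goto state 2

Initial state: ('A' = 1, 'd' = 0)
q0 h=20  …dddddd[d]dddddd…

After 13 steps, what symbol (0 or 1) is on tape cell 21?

1

k=0  q0 h=20  …dddddd[d]dddddd…
k=1  q2 h=19  …dddddd[d]dddddd…
k=2  q1 h=20  …dddddA[d]dddddd…
k=3  q2 h=19  …dddddd[A]dddddd…
k=4  q2 h=20  …dddddA[d]dddddd…
k=5  q1 h=21  …ddddAA[d]dddddd…
k=6  q2 h=20  …dddddA[A]dddddd…
k=7  q2 h=21  …ddddAA[d]dddddd…
k=8  q1 h=22  …dddAAA[d]dddddd…
k=9  q2 h=21  …ddddAA[A]dddddd…
k=10  q2 h=22  …dddAAA[d]dddddd…
k=11  q1 h=23  …ddAAAA[d]dddddd…
k=12  q2 h=22  …dddAAA[A]dddddd…
k=13  q2 h=23  …ddAAAA[d]dddddd…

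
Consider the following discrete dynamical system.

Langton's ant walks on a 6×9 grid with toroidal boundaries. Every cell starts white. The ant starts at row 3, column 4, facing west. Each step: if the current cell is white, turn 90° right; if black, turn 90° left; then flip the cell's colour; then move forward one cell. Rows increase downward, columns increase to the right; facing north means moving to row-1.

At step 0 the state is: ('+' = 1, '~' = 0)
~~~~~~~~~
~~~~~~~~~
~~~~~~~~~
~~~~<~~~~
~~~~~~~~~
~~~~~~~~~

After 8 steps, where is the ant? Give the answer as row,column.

3,4

gen 0: ~~~~~~~~~
~~~~~~~~~
~~~~~~~~~
~~~~<~~~~
~~~~~~~~~
~~~~~~~~~
gen 1: ~~~~~~~~~
~~~~~~~~~
~~~~^~~~~
~~~~+~~~~
~~~~~~~~~
~~~~~~~~~
gen 2: ~~~~~~~~~
~~~~~~~~~
~~~~+>~~~
~~~~+~~~~
~~~~~~~~~
~~~~~~~~~
gen 3: ~~~~~~~~~
~~~~~~~~~
~~~~++~~~
~~~~+v~~~
~~~~~~~~~
~~~~~~~~~
gen 4: ~~~~~~~~~
~~~~~~~~~
~~~~++~~~
~~~~<+~~~
~~~~~~~~~
~~~~~~~~~
gen 5: ~~~~~~~~~
~~~~~~~~~
~~~~++~~~
~~~~~+~~~
~~~~v~~~~
~~~~~~~~~
gen 6: ~~~~~~~~~
~~~~~~~~~
~~~~++~~~
~~~~~+~~~
~~~<+~~~~
~~~~~~~~~
gen 7: ~~~~~~~~~
~~~~~~~~~
~~~~++~~~
~~~^~+~~~
~~~++~~~~
~~~~~~~~~
gen 8: ~~~~~~~~~
~~~~~~~~~
~~~~++~~~
~~~+>+~~~
~~~++~~~~
~~~~~~~~~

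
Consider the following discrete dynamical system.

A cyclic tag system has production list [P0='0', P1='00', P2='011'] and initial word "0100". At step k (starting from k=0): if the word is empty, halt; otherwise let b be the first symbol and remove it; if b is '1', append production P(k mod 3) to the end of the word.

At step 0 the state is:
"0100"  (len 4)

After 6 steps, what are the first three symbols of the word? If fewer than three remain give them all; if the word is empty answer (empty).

[0] "0100"  (len 4)
[1] "100"  (len 3)
[2] "0000"  (len 4)
[3] "000"  (len 3)
[4] "00"  (len 2)
[5] "0"  (len 1)
[6] (halted — word empty)

(empty)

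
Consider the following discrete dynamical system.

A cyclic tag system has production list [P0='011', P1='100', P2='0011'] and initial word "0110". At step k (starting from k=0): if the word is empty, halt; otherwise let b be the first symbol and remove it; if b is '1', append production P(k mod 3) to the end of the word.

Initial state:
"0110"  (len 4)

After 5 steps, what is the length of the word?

k=0  "0110"  (len 4)
k=1  "110"  (len 3)
k=2  "10100"  (len 5)
k=3  "01000011"  (len 8)
k=4  "1000011"  (len 7)
k=5  "000011100"  (len 9)

9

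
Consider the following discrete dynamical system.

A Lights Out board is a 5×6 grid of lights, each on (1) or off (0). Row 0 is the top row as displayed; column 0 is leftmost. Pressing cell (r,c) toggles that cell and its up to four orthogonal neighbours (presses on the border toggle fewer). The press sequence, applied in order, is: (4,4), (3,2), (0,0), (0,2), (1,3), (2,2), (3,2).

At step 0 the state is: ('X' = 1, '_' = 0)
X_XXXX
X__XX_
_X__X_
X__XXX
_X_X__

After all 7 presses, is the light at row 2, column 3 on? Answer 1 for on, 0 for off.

0

[0] X_XXXX
X__XX_
_X__X_
X__XXX
_X_X__
[1] X_XXXX
X__XX_
_X__X_
X__X_X
_X__XX
[2] X_XXXX
X__XX_
_XX_X_
XXX__X
_XX_XX
[3] _XXXXX
___XX_
_XX_X_
XXX__X
_XX_XX
[4] ____XX
__XXX_
_XX_X_
XXX__X
_XX_XX
[5] ___XXX
______
_XXXX_
XXX__X
_XX_XX
[6] ___XXX
__X___
____X_
XX___X
_XX_XX
[7] ___XXX
__X___
__X_X_
X_XX_X
_X__XX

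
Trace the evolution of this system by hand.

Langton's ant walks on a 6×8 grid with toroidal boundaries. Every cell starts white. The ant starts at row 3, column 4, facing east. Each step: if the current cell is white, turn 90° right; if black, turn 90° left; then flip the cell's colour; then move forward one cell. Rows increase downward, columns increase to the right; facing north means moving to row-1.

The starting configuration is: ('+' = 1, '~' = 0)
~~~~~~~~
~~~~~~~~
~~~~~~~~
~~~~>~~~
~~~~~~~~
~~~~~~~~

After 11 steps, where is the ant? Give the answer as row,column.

1,3

t=0: ~~~~~~~~
~~~~~~~~
~~~~~~~~
~~~~>~~~
~~~~~~~~
~~~~~~~~
t=1: ~~~~~~~~
~~~~~~~~
~~~~~~~~
~~~~+~~~
~~~~v~~~
~~~~~~~~
t=2: ~~~~~~~~
~~~~~~~~
~~~~~~~~
~~~~+~~~
~~~<+~~~
~~~~~~~~
t=3: ~~~~~~~~
~~~~~~~~
~~~~~~~~
~~~^+~~~
~~~++~~~
~~~~~~~~
t=4: ~~~~~~~~
~~~~~~~~
~~~~~~~~
~~~+>~~~
~~~++~~~
~~~~~~~~
t=5: ~~~~~~~~
~~~~~~~~
~~~~^~~~
~~~+~~~~
~~~++~~~
~~~~~~~~
t=6: ~~~~~~~~
~~~~~~~~
~~~~+>~~
~~~+~~~~
~~~++~~~
~~~~~~~~
t=7: ~~~~~~~~
~~~~~~~~
~~~~++~~
~~~+~v~~
~~~++~~~
~~~~~~~~
t=8: ~~~~~~~~
~~~~~~~~
~~~~++~~
~~~+<+~~
~~~++~~~
~~~~~~~~
t=9: ~~~~~~~~
~~~~~~~~
~~~~^+~~
~~~+++~~
~~~++~~~
~~~~~~~~
t=10: ~~~~~~~~
~~~~~~~~
~~~<~+~~
~~~+++~~
~~~++~~~
~~~~~~~~
t=11: ~~~~~~~~
~~~^~~~~
~~~+~+~~
~~~+++~~
~~~++~~~
~~~~~~~~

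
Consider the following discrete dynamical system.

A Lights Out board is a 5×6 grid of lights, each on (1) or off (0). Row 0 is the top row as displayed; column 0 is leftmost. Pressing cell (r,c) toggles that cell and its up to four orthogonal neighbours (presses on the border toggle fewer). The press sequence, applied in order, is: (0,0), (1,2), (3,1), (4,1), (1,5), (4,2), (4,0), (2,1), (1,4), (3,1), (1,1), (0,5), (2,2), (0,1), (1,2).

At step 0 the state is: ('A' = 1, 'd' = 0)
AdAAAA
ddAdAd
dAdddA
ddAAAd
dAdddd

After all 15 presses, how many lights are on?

0) AdAAAA
ddAdAd
dAdddA
ddAAAd
dAdddd
1) dAAAAA
AdAdAd
dAdddA
ddAAAd
dAdddd
2) dAdAAA
AAdAAd
dAAddA
ddAAAd
dAdddd
3) dAdAAA
AAdAAd
ddAddA
AAdAAd
dddddd
4) dAdAAA
AAdAAd
ddAddA
AddAAd
AAAddd
5) dAdAAd
AAdAdA
ddAddd
AddAAd
AAAddd
6) dAdAAd
AAdAdA
ddAddd
AdAAAd
AddAdd
7) dAdAAd
AAdAdA
ddAddd
ddAAAd
dAdAdd
8) dAdAAd
AddAdA
AAdddd
dAAAAd
dAdAdd
9) dAdAdd
AdddAd
AAddAd
dAAAAd
dAdAdd
10) dAdAdd
AdddAd
AdddAd
AddAAd
dddAdd
11) dddAdd
dAAdAd
AAddAd
AddAAd
dddAdd
12) dddAAA
dAAdAA
AAddAd
AddAAd
dddAdd
13) dddAAA
dAddAA
AdAAAd
AdAAAd
dddAdd
14) AAAAAA
ddddAA
AdAAAd
AdAAAd
dddAdd
15) AAdAAA
dAAAAA
AddAAd
AdAAAd
dddAdd

18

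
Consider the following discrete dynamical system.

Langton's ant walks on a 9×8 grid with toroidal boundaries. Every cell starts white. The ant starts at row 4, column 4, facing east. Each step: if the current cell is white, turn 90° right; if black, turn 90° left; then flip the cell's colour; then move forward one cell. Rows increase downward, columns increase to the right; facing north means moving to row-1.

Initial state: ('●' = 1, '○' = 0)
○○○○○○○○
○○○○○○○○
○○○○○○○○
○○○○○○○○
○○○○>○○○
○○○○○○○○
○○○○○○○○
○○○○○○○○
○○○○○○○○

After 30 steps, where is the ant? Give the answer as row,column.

3,3

t=0: ○○○○○○○○
○○○○○○○○
○○○○○○○○
○○○○○○○○
○○○○>○○○
○○○○○○○○
○○○○○○○○
○○○○○○○○
○○○○○○○○
t=1: ○○○○○○○○
○○○○○○○○
○○○○○○○○
○○○○○○○○
○○○○●○○○
○○○○v○○○
○○○○○○○○
○○○○○○○○
○○○○○○○○
t=2: ○○○○○○○○
○○○○○○○○
○○○○○○○○
○○○○○○○○
○○○○●○○○
○○○<●○○○
○○○○○○○○
○○○○○○○○
○○○○○○○○
t=3: ○○○○○○○○
○○○○○○○○
○○○○○○○○
○○○○○○○○
○○○^●○○○
○○○●●○○○
○○○○○○○○
○○○○○○○○
○○○○○○○○
t=4: ○○○○○○○○
○○○○○○○○
○○○○○○○○
○○○○○○○○
○○○●>○○○
○○○●●○○○
○○○○○○○○
○○○○○○○○
○○○○○○○○
t=5: ○○○○○○○○
○○○○○○○○
○○○○○○○○
○○○○^○○○
○○○●○○○○
○○○●●○○○
○○○○○○○○
○○○○○○○○
○○○○○○○○
t=6: ○○○○○○○○
○○○○○○○○
○○○○○○○○
○○○○●>○○
○○○●○○○○
○○○●●○○○
○○○○○○○○
○○○○○○○○
○○○○○○○○
t=7: ○○○○○○○○
○○○○○○○○
○○○○○○○○
○○○○●●○○
○○○●○v○○
○○○●●○○○
○○○○○○○○
○○○○○○○○
○○○○○○○○
t=8: ○○○○○○○○
○○○○○○○○
○○○○○○○○
○○○○●●○○
○○○●<●○○
○○○●●○○○
○○○○○○○○
○○○○○○○○
○○○○○○○○
t=9: ○○○○○○○○
○○○○○○○○
○○○○○○○○
○○○○^●○○
○○○●●●○○
○○○●●○○○
○○○○○○○○
○○○○○○○○
○○○○○○○○
t=10: ○○○○○○○○
○○○○○○○○
○○○○○○○○
○○○<○●○○
○○○●●●○○
○○○●●○○○
○○○○○○○○
○○○○○○○○
○○○○○○○○
t=11: ○○○○○○○○
○○○○○○○○
○○○^○○○○
○○○●○●○○
○○○●●●○○
○○○●●○○○
○○○○○○○○
○○○○○○○○
○○○○○○○○
t=12: ○○○○○○○○
○○○○○○○○
○○○●>○○○
○○○●○●○○
○○○●●●○○
○○○●●○○○
○○○○○○○○
○○○○○○○○
○○○○○○○○
t=13: ○○○○○○○○
○○○○○○○○
○○○●●○○○
○○○●v●○○
○○○●●●○○
○○○●●○○○
○○○○○○○○
○○○○○○○○
○○○○○○○○
t=14: ○○○○○○○○
○○○○○○○○
○○○●●○○○
○○○<●●○○
○○○●●●○○
○○○●●○○○
○○○○○○○○
○○○○○○○○
○○○○○○○○
t=15: ○○○○○○○○
○○○○○○○○
○○○●●○○○
○○○○●●○○
○○○v●●○○
○○○●●○○○
○○○○○○○○
○○○○○○○○
○○○○○○○○
t=16: ○○○○○○○○
○○○○○○○○
○○○●●○○○
○○○○●●○○
○○○○>●○○
○○○●●○○○
○○○○○○○○
○○○○○○○○
○○○○○○○○
t=17: ○○○○○○○○
○○○○○○○○
○○○●●○○○
○○○○^●○○
○○○○○●○○
○○○●●○○○
○○○○○○○○
○○○○○○○○
○○○○○○○○
t=18: ○○○○○○○○
○○○○○○○○
○○○●●○○○
○○○<○●○○
○○○○○●○○
○○○●●○○○
○○○○○○○○
○○○○○○○○
○○○○○○○○
t=19: ○○○○○○○○
○○○○○○○○
○○○^●○○○
○○○●○●○○
○○○○○●○○
○○○●●○○○
○○○○○○○○
○○○○○○○○
○○○○○○○○
t=20: ○○○○○○○○
○○○○○○○○
○○<○●○○○
○○○●○●○○
○○○○○●○○
○○○●●○○○
○○○○○○○○
○○○○○○○○
○○○○○○○○
t=21: ○○○○○○○○
○○^○○○○○
○○●○●○○○
○○○●○●○○
○○○○○●○○
○○○●●○○○
○○○○○○○○
○○○○○○○○
○○○○○○○○
t=22: ○○○○○○○○
○○●>○○○○
○○●○●○○○
○○○●○●○○
○○○○○●○○
○○○●●○○○
○○○○○○○○
○○○○○○○○
○○○○○○○○
t=23: ○○○○○○○○
○○●●○○○○
○○●v●○○○
○○○●○●○○
○○○○○●○○
○○○●●○○○
○○○○○○○○
○○○○○○○○
○○○○○○○○
t=24: ○○○○○○○○
○○●●○○○○
○○<●●○○○
○○○●○●○○
○○○○○●○○
○○○●●○○○
○○○○○○○○
○○○○○○○○
○○○○○○○○
t=25: ○○○○○○○○
○○●●○○○○
○○○●●○○○
○○v●○●○○
○○○○○●○○
○○○●●○○○
○○○○○○○○
○○○○○○○○
○○○○○○○○
t=26: ○○○○○○○○
○○●●○○○○
○○○●●○○○
○<●●○●○○
○○○○○●○○
○○○●●○○○
○○○○○○○○
○○○○○○○○
○○○○○○○○
t=27: ○○○○○○○○
○○●●○○○○
○^○●●○○○
○●●●○●○○
○○○○○●○○
○○○●●○○○
○○○○○○○○
○○○○○○○○
○○○○○○○○
t=28: ○○○○○○○○
○○●●○○○○
○●>●●○○○
○●●●○●○○
○○○○○●○○
○○○●●○○○
○○○○○○○○
○○○○○○○○
○○○○○○○○
t=29: ○○○○○○○○
○○●●○○○○
○●●●●○○○
○●v●○●○○
○○○○○●○○
○○○●●○○○
○○○○○○○○
○○○○○○○○
○○○○○○○○
t=30: ○○○○○○○○
○○●●○○○○
○●●●●○○○
○●○>○●○○
○○○○○●○○
○○○●●○○○
○○○○○○○○
○○○○○○○○
○○○○○○○○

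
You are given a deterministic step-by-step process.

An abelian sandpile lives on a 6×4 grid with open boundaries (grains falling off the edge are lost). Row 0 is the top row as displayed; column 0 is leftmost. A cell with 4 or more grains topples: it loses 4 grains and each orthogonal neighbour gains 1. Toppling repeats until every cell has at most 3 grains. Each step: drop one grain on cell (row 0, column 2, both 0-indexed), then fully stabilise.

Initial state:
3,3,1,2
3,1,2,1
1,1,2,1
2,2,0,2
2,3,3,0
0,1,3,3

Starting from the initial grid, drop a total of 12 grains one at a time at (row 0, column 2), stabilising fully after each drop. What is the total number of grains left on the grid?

43

t=0: 3,3,1,2
3,1,2,1
1,1,2,1
2,2,0,2
2,3,3,0
0,1,3,3
t=1: 3,3,2,2
3,1,2,1
1,1,2,1
2,2,0,2
2,3,3,0
0,1,3,3
t=2: 3,3,3,2
3,1,2,1
1,1,2,1
2,2,0,2
2,3,3,0
0,1,3,3
t=3: 1,1,1,3
0,3,3,1
2,1,2,1
2,2,0,2
2,3,3,0
0,1,3,3
t=4: 1,1,2,3
0,3,3,1
2,1,2,1
2,2,0,2
2,3,3,0
0,1,3,3
t=5: 1,1,3,3
0,3,3,1
2,1,2,1
2,2,0,2
2,3,3,0
0,1,3,3
t=6: 1,3,2,0
1,0,1,3
2,2,3,1
2,2,0,2
2,3,3,0
0,1,3,3
t=7: 1,3,3,0
1,0,1,3
2,2,3,1
2,2,0,2
2,3,3,0
0,1,3,3
t=8: 2,0,1,1
1,1,2,3
2,2,3,1
2,2,0,2
2,3,3,0
0,1,3,3
t=9: 2,0,2,1
1,1,2,3
2,2,3,1
2,2,0,2
2,3,3,0
0,1,3,3
t=10: 2,0,3,1
1,1,2,3
2,2,3,1
2,2,0,2
2,3,3,0
0,1,3,3
t=11: 2,1,0,2
1,1,3,3
2,2,3,1
2,2,0,2
2,3,3,0
0,1,3,3
t=12: 2,1,1,2
1,1,3,3
2,2,3,1
2,2,0,2
2,3,3,0
0,1,3,3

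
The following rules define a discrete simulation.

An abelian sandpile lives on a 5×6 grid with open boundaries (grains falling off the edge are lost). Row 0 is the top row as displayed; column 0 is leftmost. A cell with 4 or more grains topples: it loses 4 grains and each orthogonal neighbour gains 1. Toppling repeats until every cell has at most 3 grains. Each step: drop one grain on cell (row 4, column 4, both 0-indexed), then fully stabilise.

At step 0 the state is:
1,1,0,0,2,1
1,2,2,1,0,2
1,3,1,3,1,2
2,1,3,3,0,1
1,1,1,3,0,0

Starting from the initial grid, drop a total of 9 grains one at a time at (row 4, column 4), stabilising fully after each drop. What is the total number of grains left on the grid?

step 0: 1,1,0,0,2,1
1,2,2,1,0,2
1,3,1,3,1,2
2,1,3,3,0,1
1,1,1,3,0,0
step 1: 1,1,0,0,2,1
1,2,2,1,0,2
1,3,1,3,1,2
2,1,3,3,0,1
1,1,1,3,1,0
step 2: 1,1,0,0,2,1
1,2,2,1,0,2
1,3,1,3,1,2
2,1,3,3,0,1
1,1,1,3,2,0
step 3: 1,1,0,0,2,1
1,2,2,1,0,2
1,3,1,3,1,2
2,1,3,3,0,1
1,1,1,3,3,0
step 4: 1,1,0,0,2,1
1,2,2,2,0,2
1,3,3,0,2,2
2,2,0,2,2,1
1,1,3,1,1,1
step 5: 1,1,0,0,2,1
1,2,2,2,0,2
1,3,3,0,2,2
2,2,0,2,2,1
1,1,3,1,2,1
step 6: 1,1,0,0,2,1
1,2,2,2,0,2
1,3,3,0,2,2
2,2,0,2,2,1
1,1,3,1,3,1
step 7: 1,1,0,0,2,1
1,2,2,2,0,2
1,3,3,0,2,2
2,2,0,2,3,1
1,1,3,2,0,2
step 8: 1,1,0,0,2,1
1,2,2,2,0,2
1,3,3,0,2,2
2,2,0,2,3,1
1,1,3,2,1,2
step 9: 1,1,0,0,2,1
1,2,2,2,0,2
1,3,3,0,2,2
2,2,0,2,3,1
1,1,3,2,2,2

46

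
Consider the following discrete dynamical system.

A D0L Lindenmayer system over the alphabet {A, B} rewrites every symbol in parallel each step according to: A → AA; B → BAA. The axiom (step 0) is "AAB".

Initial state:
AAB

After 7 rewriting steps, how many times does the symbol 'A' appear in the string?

0) AAB
1) AAAABAA
2) AAAAAAAABAAAAAA
3) AAAAAAAAAAAAAAAABAAAAAAAAAAAAAA
4) AAAAAAAAAAAAAAAAAAAAAAAAAAAAAAAABAAAAAAAAAAAAAAAAAAAAAAAAAAAAAA
5) AAAAAAAAAAAAAAAAAAAAAAAAAAAAAAAAAAAAAAAAAAAAAAAAAAAAAAAAAA…AAAAAAAAAAAAAAAAAAAAAAAAAAAAAAAAAAAAAAAAAAAAAAAAAAAAAAAAAA  (len 127)
6) AAAAAAAAAAAAAAAAAAAAAAAAAAAAAAAAAAAAAAAAAAAAAAAAAAAAAAAAAA…AAAAAAAAAAAAAAAAAAAAAAAAAAAAAAAAAAAAAAAAAAAAAAAAAAAAAAAAAA  (len 255)
7) AAAAAAAAAAAAAAAAAAAAAAAAAAAAAAAAAAAAAAAAAAAAAAAAAAAAAAAAAA…AAAAAAAAAAAAAAAAAAAAAAAAAAAAAAAAAAAAAAAAAAAAAAAAAAAAAAAAAA  (len 511)

510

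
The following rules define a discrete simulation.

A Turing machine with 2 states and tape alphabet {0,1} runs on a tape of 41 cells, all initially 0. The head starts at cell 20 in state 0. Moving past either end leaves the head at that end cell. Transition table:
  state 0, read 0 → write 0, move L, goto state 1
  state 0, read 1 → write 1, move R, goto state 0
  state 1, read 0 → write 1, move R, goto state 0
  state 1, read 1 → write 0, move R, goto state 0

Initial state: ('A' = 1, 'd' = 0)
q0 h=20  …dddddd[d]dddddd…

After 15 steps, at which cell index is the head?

19

gen 0: q0 h=20  …dddddd[d]dddddd…
gen 1: q1 h=19  …dddddd[d]dddddd…
gen 2: q0 h=20  …dddddA[d]dddddd…
gen 3: q1 h=19  …dddddd[A]dddddd…
gen 4: q0 h=20  …dddddd[d]dddddd…
gen 5: q1 h=19  …dddddd[d]dddddd…
gen 6: q0 h=20  …dddddA[d]dddddd…
gen 7: q1 h=19  …dddddd[A]dddddd…
gen 8: q0 h=20  …dddddd[d]dddddd…
gen 9: q1 h=19  …dddddd[d]dddddd…
gen 10: q0 h=20  …dddddA[d]dddddd…
gen 11: q1 h=19  …dddddd[A]dddddd…
gen 12: q0 h=20  …dddddd[d]dddddd…
gen 13: q1 h=19  …dddddd[d]dddddd…
gen 14: q0 h=20  …dddddA[d]dddddd…
gen 15: q1 h=19  …dddddd[A]dddddd…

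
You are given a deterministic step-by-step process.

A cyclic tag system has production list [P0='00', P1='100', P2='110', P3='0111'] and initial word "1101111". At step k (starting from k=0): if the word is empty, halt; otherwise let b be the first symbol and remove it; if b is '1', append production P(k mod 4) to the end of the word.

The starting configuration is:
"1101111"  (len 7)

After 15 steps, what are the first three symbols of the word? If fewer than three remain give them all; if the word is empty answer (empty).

step 0: "1101111"  (len 7)
step 1: "10111100"  (len 8)
step 2: "0111100100"  (len 10)
step 3: "111100100"  (len 9)
step 4: "111001000111"  (len 12)
step 5: "1100100011100"  (len 13)
step 6: "100100011100100"  (len 15)
step 7: "00100011100100110"  (len 17)
step 8: "0100011100100110"  (len 16)
step 9: "100011100100110"  (len 15)
step 10: "00011100100110100"  (len 17)
step 11: "0011100100110100"  (len 16)
step 12: "011100100110100"  (len 15)
step 13: "11100100110100"  (len 14)
step 14: "1100100110100100"  (len 16)
step 15: "100100110100100110"  (len 18)

100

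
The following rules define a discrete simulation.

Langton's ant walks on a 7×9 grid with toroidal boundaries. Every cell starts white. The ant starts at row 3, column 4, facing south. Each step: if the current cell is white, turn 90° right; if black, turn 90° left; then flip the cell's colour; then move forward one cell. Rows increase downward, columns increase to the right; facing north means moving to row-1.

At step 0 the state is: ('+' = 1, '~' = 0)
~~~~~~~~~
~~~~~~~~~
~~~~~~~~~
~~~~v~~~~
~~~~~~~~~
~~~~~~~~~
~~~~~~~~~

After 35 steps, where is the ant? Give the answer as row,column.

gen 0: ~~~~~~~~~
~~~~~~~~~
~~~~~~~~~
~~~~v~~~~
~~~~~~~~~
~~~~~~~~~
~~~~~~~~~
gen 1: ~~~~~~~~~
~~~~~~~~~
~~~~~~~~~
~~~<+~~~~
~~~~~~~~~
~~~~~~~~~
~~~~~~~~~
gen 2: ~~~~~~~~~
~~~~~~~~~
~~~^~~~~~
~~~++~~~~
~~~~~~~~~
~~~~~~~~~
~~~~~~~~~
gen 3: ~~~~~~~~~
~~~~~~~~~
~~~+>~~~~
~~~++~~~~
~~~~~~~~~
~~~~~~~~~
~~~~~~~~~
gen 4: ~~~~~~~~~
~~~~~~~~~
~~~++~~~~
~~~+v~~~~
~~~~~~~~~
~~~~~~~~~
~~~~~~~~~
gen 5: ~~~~~~~~~
~~~~~~~~~
~~~++~~~~
~~~+~>~~~
~~~~~~~~~
~~~~~~~~~
~~~~~~~~~
gen 6: ~~~~~~~~~
~~~~~~~~~
~~~++~~~~
~~~+~+~~~
~~~~~v~~~
~~~~~~~~~
~~~~~~~~~
gen 7: ~~~~~~~~~
~~~~~~~~~
~~~++~~~~
~~~+~+~~~
~~~~<+~~~
~~~~~~~~~
~~~~~~~~~
gen 8: ~~~~~~~~~
~~~~~~~~~
~~~++~~~~
~~~+^+~~~
~~~~++~~~
~~~~~~~~~
~~~~~~~~~
gen 9: ~~~~~~~~~
~~~~~~~~~
~~~++~~~~
~~~++>~~~
~~~~++~~~
~~~~~~~~~
~~~~~~~~~
gen 10: ~~~~~~~~~
~~~~~~~~~
~~~++^~~~
~~~++~~~~
~~~~++~~~
~~~~~~~~~
~~~~~~~~~
gen 11: ~~~~~~~~~
~~~~~~~~~
~~~+++>~~
~~~++~~~~
~~~~++~~~
~~~~~~~~~
~~~~~~~~~
gen 12: ~~~~~~~~~
~~~~~~~~~
~~~++++~~
~~~++~v~~
~~~~++~~~
~~~~~~~~~
~~~~~~~~~
gen 13: ~~~~~~~~~
~~~~~~~~~
~~~++++~~
~~~++<+~~
~~~~++~~~
~~~~~~~~~
~~~~~~~~~
gen 14: ~~~~~~~~~
~~~~~~~~~
~~~++^+~~
~~~++++~~
~~~~++~~~
~~~~~~~~~
~~~~~~~~~
gen 15: ~~~~~~~~~
~~~~~~~~~
~~~+<~+~~
~~~++++~~
~~~~++~~~
~~~~~~~~~
~~~~~~~~~
gen 16: ~~~~~~~~~
~~~~~~~~~
~~~+~~+~~
~~~+v++~~
~~~~++~~~
~~~~~~~~~
~~~~~~~~~
gen 17: ~~~~~~~~~
~~~~~~~~~
~~~+~~+~~
~~~+~>+~~
~~~~++~~~
~~~~~~~~~
~~~~~~~~~
gen 18: ~~~~~~~~~
~~~~~~~~~
~~~+~^+~~
~~~+~~+~~
~~~~++~~~
~~~~~~~~~
~~~~~~~~~
gen 19: ~~~~~~~~~
~~~~~~~~~
~~~+~+>~~
~~~+~~+~~
~~~~++~~~
~~~~~~~~~
~~~~~~~~~
gen 20: ~~~~~~~~~
~~~~~~^~~
~~~+~+~~~
~~~+~~+~~
~~~~++~~~
~~~~~~~~~
~~~~~~~~~
gen 21: ~~~~~~~~~
~~~~~~+>~
~~~+~+~~~
~~~+~~+~~
~~~~++~~~
~~~~~~~~~
~~~~~~~~~
gen 22: ~~~~~~~~~
~~~~~~++~
~~~+~+~v~
~~~+~~+~~
~~~~++~~~
~~~~~~~~~
~~~~~~~~~
gen 23: ~~~~~~~~~
~~~~~~++~
~~~+~+<+~
~~~+~~+~~
~~~~++~~~
~~~~~~~~~
~~~~~~~~~
gen 24: ~~~~~~~~~
~~~~~~^+~
~~~+~+++~
~~~+~~+~~
~~~~++~~~
~~~~~~~~~
~~~~~~~~~
gen 25: ~~~~~~~~~
~~~~~<~+~
~~~+~+++~
~~~+~~+~~
~~~~++~~~
~~~~~~~~~
~~~~~~~~~
gen 26: ~~~~~^~~~
~~~~~+~+~
~~~+~+++~
~~~+~~+~~
~~~~++~~~
~~~~~~~~~
~~~~~~~~~
gen 27: ~~~~~+>~~
~~~~~+~+~
~~~+~+++~
~~~+~~+~~
~~~~++~~~
~~~~~~~~~
~~~~~~~~~
gen 28: ~~~~~++~~
~~~~~+v+~
~~~+~+++~
~~~+~~+~~
~~~~++~~~
~~~~~~~~~
~~~~~~~~~
gen 29: ~~~~~++~~
~~~~~<++~
~~~+~+++~
~~~+~~+~~
~~~~++~~~
~~~~~~~~~
~~~~~~~~~
gen 30: ~~~~~++~~
~~~~~~++~
~~~+~v++~
~~~+~~+~~
~~~~++~~~
~~~~~~~~~
~~~~~~~~~
gen 31: ~~~~~++~~
~~~~~~++~
~~~+~~>+~
~~~+~~+~~
~~~~++~~~
~~~~~~~~~
~~~~~~~~~
gen 32: ~~~~~++~~
~~~~~~^+~
~~~+~~~+~
~~~+~~+~~
~~~~++~~~
~~~~~~~~~
~~~~~~~~~
gen 33: ~~~~~++~~
~~~~~<~+~
~~~+~~~+~
~~~+~~+~~
~~~~++~~~
~~~~~~~~~
~~~~~~~~~
gen 34: ~~~~~^+~~
~~~~~+~+~
~~~+~~~+~
~~~+~~+~~
~~~~++~~~
~~~~~~~~~
~~~~~~~~~
gen 35: ~~~~<~+~~
~~~~~+~+~
~~~+~~~+~
~~~+~~+~~
~~~~++~~~
~~~~~~~~~
~~~~~~~~~

0,4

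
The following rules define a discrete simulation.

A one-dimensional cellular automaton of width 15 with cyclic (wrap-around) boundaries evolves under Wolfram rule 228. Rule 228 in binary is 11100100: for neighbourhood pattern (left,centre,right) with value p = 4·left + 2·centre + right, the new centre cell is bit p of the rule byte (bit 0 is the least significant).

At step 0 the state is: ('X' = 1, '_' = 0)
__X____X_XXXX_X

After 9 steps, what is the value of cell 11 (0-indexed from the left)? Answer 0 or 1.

0

gen 0: __X____X_XXXX_X
gen 1: __X____XX_XXXXX
gen 2: __X_____XX_XXXX
gen 3: __X______XX_XXX
gen 4: __X_______XX_XX
gen 5: __X________XX_X
gen 6: __X_________XXX
gen 7: __X__________XX
gen 8: __X___________X
gen 9: __X___________X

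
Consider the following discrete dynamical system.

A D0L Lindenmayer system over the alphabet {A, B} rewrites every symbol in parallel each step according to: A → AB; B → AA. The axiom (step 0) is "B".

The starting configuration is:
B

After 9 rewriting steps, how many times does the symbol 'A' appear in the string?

t=0: B
t=1: AA
t=2: ABAB
t=3: ABAAABAA
t=4: ABAAABABABAAABAB
t=5: ABAAABABABAAABAAABAAABABABAAABAA
t=6: ABAAABABABAAABAAABAAABABABAAABABABAAABABABAAABAAABAAABABABAAABAB
t=7: ABAAABABABAAABAAABAAABABABAAABABABAAABABABAAABAAABAAABABAB…ABABAAABAAABAAABABABAAABABABAAABABABAAABAAABAAABABABAAABAA  (len 128)
t=8: ABAAABABABAAABAAABAAABABABAAABABABAAABABABAAABAAABAAABABAB…ABABAAABAAABAAABABABAAABABABAAABABABAAABAAABAAABABABAAABAB  (len 256)
t=9: ABAAABABABAAABAAABAAABABABAAABABABAAABABABAAABAAABAAABABAB…ABABAAABAAABAAABABABAAABABABAAABABABAAABAAABAAABABABAAABAA  (len 512)

342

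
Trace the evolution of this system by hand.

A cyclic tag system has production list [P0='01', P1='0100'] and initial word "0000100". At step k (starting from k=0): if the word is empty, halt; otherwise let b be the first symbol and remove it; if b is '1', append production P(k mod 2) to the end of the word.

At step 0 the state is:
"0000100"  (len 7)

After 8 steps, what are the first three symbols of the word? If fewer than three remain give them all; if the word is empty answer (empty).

1

k=0  "0000100"  (len 7)
k=1  "000100"  (len 6)
k=2  "00100"  (len 5)
k=3  "0100"  (len 4)
k=4  "100"  (len 3)
k=5  "0001"  (len 4)
k=6  "001"  (len 3)
k=7  "01"  (len 2)
k=8  "1"  (len 1)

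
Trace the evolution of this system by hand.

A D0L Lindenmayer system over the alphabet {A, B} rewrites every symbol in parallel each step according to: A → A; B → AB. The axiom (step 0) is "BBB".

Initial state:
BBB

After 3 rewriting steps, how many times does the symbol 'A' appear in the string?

step 0: BBB
step 1: ABABAB
step 2: AABAABAAB
step 3: AAABAAABAAAB

9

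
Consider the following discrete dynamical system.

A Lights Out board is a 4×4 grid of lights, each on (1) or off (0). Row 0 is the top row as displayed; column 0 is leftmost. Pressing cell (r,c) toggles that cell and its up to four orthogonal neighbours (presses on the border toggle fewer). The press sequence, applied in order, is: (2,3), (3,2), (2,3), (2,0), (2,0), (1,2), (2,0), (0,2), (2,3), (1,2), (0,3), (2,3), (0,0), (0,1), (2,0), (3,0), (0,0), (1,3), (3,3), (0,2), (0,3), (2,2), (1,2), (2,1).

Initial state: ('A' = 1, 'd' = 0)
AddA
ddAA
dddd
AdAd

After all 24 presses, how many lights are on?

0) AddA
ddAA
dddd
AdAd
1) AddA
ddAd
ddAA
AdAA
2) AddA
ddAd
dddA
AAdd
3) AddA
ddAA
ddAd
AAdA
4) AddA
AdAA
AAAd
dAdA
5) AddA
ddAA
ddAd
AAdA
6) AdAA
dAdd
dddd
AAdA
7) AdAA
AAdd
AAdd
dAdA
8) AAdd
AAAd
AAdd
dAdA
9) AAdd
AAAA
AAAA
dAdd
10) AAAd
Addd
AAdA
dAdd
11) AAdA
AddA
AAdA
dAdd
12) AAdA
Addd
AAAd
dAdA
13) dddA
dddd
AAAd
dAdA
14) AAAA
dAdd
AAAd
dAdA
15) AAAA
AAdd
ddAd
AAdA
16) AAAA
AAdd
AdAd
dddA
17) ddAA
dAdd
AdAd
dddA
18) ddAd
dAAA
AdAA
dddA
19) ddAd
dAAA
AdAd
ddAd
20) dAdA
dAdA
AdAd
ddAd
21) dAAd
dAdd
AdAd
ddAd
22) dAAd
dAAd
AAdA
dddd
23) dAdd
dddA
AAAA
dddd
24) dAdd
dAdA
dddA
dAdd

5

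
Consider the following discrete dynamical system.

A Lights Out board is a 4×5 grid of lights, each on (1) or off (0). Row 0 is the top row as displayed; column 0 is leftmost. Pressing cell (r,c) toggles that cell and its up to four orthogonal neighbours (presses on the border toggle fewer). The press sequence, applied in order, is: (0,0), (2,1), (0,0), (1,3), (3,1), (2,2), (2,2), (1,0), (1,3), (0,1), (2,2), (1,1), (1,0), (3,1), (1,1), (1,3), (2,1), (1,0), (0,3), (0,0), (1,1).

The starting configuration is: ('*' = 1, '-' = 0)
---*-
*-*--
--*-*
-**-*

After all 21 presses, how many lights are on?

k=0  ---*-
*-*--
--*-*
-**-*
k=1  **-*-
--*--
--*-*
-**-*
k=2  **-*-
-**--
**--*
--*-*
k=3  ---*-
***--
**--*
--*-*
k=4  -----
**-**
**-**
--*-*
k=5  -----
**-**
*--**
**--*
k=6  -----
*****
***-*
***-*
k=7  -----
**-**
*--**
**--*
k=8  *----
---**
---**
**--*
k=9  *--*-
--*--
----*
**--*
k=10  -***-
-**--
----*
**--*
k=11  -***-
-*---
-****
***-*
k=12  --**-
*-*--
--***
***-*
k=13  *-**-
-**--
*-***
***-*
k=14  *-**-
-**--
*****
----*
k=15  ****-
*----
*-***
----*
k=16  ***--
*-***
*-*-*
----*
k=17  ***--
*****
-*--*
-*--*
k=18  -**--
--***
**--*
-*--*
k=19  -*-**
--*-*
**--*
-*--*
k=20  *--**
*-*-*
**--*
-*--*
k=21  **-**
-*--*
*---*
-*--*

10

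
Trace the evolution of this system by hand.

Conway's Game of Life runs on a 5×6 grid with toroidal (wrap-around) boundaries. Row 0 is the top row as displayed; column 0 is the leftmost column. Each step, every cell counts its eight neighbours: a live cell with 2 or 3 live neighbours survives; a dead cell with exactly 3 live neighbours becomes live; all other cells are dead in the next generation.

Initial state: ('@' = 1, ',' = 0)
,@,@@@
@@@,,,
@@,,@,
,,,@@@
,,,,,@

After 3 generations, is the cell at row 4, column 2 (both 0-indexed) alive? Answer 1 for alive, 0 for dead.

0) ,@,@@@
@@@,,,
@@,,@,
,,,@@@
,,,,,@
1) ,@,@@@
,,,,,,
,,,,@,
,,,@,,
,,@,,,
2) ,,@@@,
,,,@,@
,,,,,,
,,,@,,
,,@,,,
3) ,,@,@,
,,@@,,
,,,,@,
,,,,,,
,,@,@,

1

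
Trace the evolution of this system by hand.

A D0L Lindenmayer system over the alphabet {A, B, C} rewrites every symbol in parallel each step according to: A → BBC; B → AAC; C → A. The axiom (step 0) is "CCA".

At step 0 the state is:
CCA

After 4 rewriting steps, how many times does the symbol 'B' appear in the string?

24

gen 0: CCA
gen 1: AABBC
gen 2: BBCBBCAACAACA
gen 3: AACAACAAACAACABBCBBCABBCBBCABBC
gen 4: BBCBBCABBCBBCABBCBBCBBCABBCBBCABBCAACAACAAACAACABBCAACAACAAACAACABBCAACAACA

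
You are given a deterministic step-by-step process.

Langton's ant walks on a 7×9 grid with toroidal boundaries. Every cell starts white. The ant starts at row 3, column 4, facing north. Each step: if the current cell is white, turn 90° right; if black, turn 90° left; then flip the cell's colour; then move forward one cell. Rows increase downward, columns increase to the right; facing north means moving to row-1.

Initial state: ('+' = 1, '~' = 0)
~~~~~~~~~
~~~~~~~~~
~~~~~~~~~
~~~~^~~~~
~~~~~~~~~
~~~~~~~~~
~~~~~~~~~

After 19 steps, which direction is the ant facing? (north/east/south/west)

step 0: ~~~~~~~~~
~~~~~~~~~
~~~~~~~~~
~~~~^~~~~
~~~~~~~~~
~~~~~~~~~
~~~~~~~~~
step 1: ~~~~~~~~~
~~~~~~~~~
~~~~~~~~~
~~~~+>~~~
~~~~~~~~~
~~~~~~~~~
~~~~~~~~~
step 2: ~~~~~~~~~
~~~~~~~~~
~~~~~~~~~
~~~~++~~~
~~~~~v~~~
~~~~~~~~~
~~~~~~~~~
step 3: ~~~~~~~~~
~~~~~~~~~
~~~~~~~~~
~~~~++~~~
~~~~<+~~~
~~~~~~~~~
~~~~~~~~~
step 4: ~~~~~~~~~
~~~~~~~~~
~~~~~~~~~
~~~~^+~~~
~~~~++~~~
~~~~~~~~~
~~~~~~~~~
step 5: ~~~~~~~~~
~~~~~~~~~
~~~~~~~~~
~~~<~+~~~
~~~~++~~~
~~~~~~~~~
~~~~~~~~~
step 6: ~~~~~~~~~
~~~~~~~~~
~~~^~~~~~
~~~+~+~~~
~~~~++~~~
~~~~~~~~~
~~~~~~~~~
step 7: ~~~~~~~~~
~~~~~~~~~
~~~+>~~~~
~~~+~+~~~
~~~~++~~~
~~~~~~~~~
~~~~~~~~~
step 8: ~~~~~~~~~
~~~~~~~~~
~~~++~~~~
~~~+v+~~~
~~~~++~~~
~~~~~~~~~
~~~~~~~~~
step 9: ~~~~~~~~~
~~~~~~~~~
~~~++~~~~
~~~<++~~~
~~~~++~~~
~~~~~~~~~
~~~~~~~~~
step 10: ~~~~~~~~~
~~~~~~~~~
~~~++~~~~
~~~~++~~~
~~~v++~~~
~~~~~~~~~
~~~~~~~~~
step 11: ~~~~~~~~~
~~~~~~~~~
~~~++~~~~
~~~~++~~~
~~<+++~~~
~~~~~~~~~
~~~~~~~~~
step 12: ~~~~~~~~~
~~~~~~~~~
~~~++~~~~
~~^~++~~~
~~++++~~~
~~~~~~~~~
~~~~~~~~~
step 13: ~~~~~~~~~
~~~~~~~~~
~~~++~~~~
~~+>++~~~
~~++++~~~
~~~~~~~~~
~~~~~~~~~
step 14: ~~~~~~~~~
~~~~~~~~~
~~~++~~~~
~~++++~~~
~~+v++~~~
~~~~~~~~~
~~~~~~~~~
step 15: ~~~~~~~~~
~~~~~~~~~
~~~++~~~~
~~++++~~~
~~+~>+~~~
~~~~~~~~~
~~~~~~~~~
step 16: ~~~~~~~~~
~~~~~~~~~
~~~++~~~~
~~++^+~~~
~~+~~+~~~
~~~~~~~~~
~~~~~~~~~
step 17: ~~~~~~~~~
~~~~~~~~~
~~~++~~~~
~~+<~+~~~
~~+~~+~~~
~~~~~~~~~
~~~~~~~~~
step 18: ~~~~~~~~~
~~~~~~~~~
~~~++~~~~
~~+~~+~~~
~~+v~+~~~
~~~~~~~~~
~~~~~~~~~
step 19: ~~~~~~~~~
~~~~~~~~~
~~~++~~~~
~~+~~+~~~
~~<+~+~~~
~~~~~~~~~
~~~~~~~~~

west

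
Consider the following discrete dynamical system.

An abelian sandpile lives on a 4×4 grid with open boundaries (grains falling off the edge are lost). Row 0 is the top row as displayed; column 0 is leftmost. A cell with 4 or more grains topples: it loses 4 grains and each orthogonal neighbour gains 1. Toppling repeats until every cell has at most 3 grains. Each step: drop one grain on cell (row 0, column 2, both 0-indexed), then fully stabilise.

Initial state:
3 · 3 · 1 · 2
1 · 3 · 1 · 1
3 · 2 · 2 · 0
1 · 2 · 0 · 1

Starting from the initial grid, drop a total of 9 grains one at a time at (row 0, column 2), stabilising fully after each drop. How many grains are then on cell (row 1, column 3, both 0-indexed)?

3

step 0: 3 · 3 · 1 · 2
1 · 3 · 1 · 1
3 · 2 · 2 · 0
1 · 2 · 0 · 1
step 1: 3 · 3 · 2 · 2
1 · 3 · 1 · 1
3 · 2 · 2 · 0
1 · 2 · 0 · 1
step 2: 3 · 3 · 3 · 2
1 · 3 · 1 · 1
3 · 2 · 2 · 0
1 · 2 · 0 · 1
step 3: 0 · 2 · 1 · 3
3 · 0 · 3 · 1
3 · 3 · 2 · 0
1 · 2 · 0 · 1
step 4: 0 · 2 · 2 · 3
3 · 0 · 3 · 1
3 · 3 · 2 · 0
1 · 2 · 0 · 1
step 5: 0 · 2 · 3 · 3
3 · 0 · 3 · 1
3 · 3 · 2 · 0
1 · 2 · 0 · 1
step 6: 0 · 3 · 2 · 0
3 · 1 · 0 · 3
3 · 3 · 3 · 0
1 · 2 · 0 · 1
step 7: 0 · 3 · 3 · 0
3 · 1 · 0 · 3
3 · 3 · 3 · 0
1 · 2 · 0 · 1
step 8: 1 · 0 · 1 · 1
3 · 2 · 1 · 3
3 · 3 · 3 · 0
1 · 2 · 0 · 1
step 9: 1 · 0 · 2 · 1
3 · 2 · 1 · 3
3 · 3 · 3 · 0
1 · 2 · 0 · 1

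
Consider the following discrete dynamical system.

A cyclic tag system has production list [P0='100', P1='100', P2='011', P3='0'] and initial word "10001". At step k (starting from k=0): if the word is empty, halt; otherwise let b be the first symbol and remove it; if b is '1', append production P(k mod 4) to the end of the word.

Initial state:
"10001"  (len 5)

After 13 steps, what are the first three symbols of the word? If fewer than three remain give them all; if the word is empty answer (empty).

k=0  "10001"  (len 5)
k=1  "0001100"  (len 7)
k=2  "001100"  (len 6)
k=3  "01100"  (len 5)
k=4  "1100"  (len 4)
k=5  "100100"  (len 6)
k=6  "00100100"  (len 8)
k=7  "0100100"  (len 7)
k=8  "100100"  (len 6)
k=9  "00100100"  (len 8)
k=10  "0100100"  (len 7)
k=11  "100100"  (len 6)
k=12  "001000"  (len 6)
k=13  "01000"  (len 5)

010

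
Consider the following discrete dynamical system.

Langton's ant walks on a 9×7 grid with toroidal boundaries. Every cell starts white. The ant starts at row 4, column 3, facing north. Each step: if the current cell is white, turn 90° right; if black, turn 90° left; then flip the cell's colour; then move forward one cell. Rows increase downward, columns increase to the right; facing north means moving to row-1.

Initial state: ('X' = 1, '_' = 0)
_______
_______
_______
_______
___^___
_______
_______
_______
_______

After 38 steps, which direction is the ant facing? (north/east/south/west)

north

[0] _______
_______
_______
_______
___^___
_______
_______
_______
_______
[1] _______
_______
_______
_______
___X>__
_______
_______
_______
_______
[2] _______
_______
_______
_______
___XX__
____v__
_______
_______
_______
[3] _______
_______
_______
_______
___XX__
___<X__
_______
_______
_______
[4] _______
_______
_______
_______
___^X__
___XX__
_______
_______
_______
[5] _______
_______
_______
_______
__<_X__
___XX__
_______
_______
_______
[6] _______
_______
_______
__^____
__X_X__
___XX__
_______
_______
_______
[7] _______
_______
_______
__X>___
__X_X__
___XX__
_______
_______
_______
[8] _______
_______
_______
__XX___
__XvX__
___XX__
_______
_______
_______
[9] _______
_______
_______
__XX___
__<XX__
___XX__
_______
_______
_______
[10] _______
_______
_______
__XX___
___XX__
__vXX__
_______
_______
_______
[11] _______
_______
_______
__XX___
___XX__
_<XXX__
_______
_______
_______
[12] _______
_______
_______
__XX___
_^_XX__
_XXXX__
_______
_______
_______
[13] _______
_______
_______
__XX___
_X>XX__
_XXXX__
_______
_______
_______
[14] _______
_______
_______
__XX___
_XXXX__
_XvXX__
_______
_______
_______
[15] _______
_______
_______
__XX___
_XXXX__
_X_>X__
_______
_______
_______
[16] _______
_______
_______
__XX___
_XX^X__
_X__X__
_______
_______
_______
[17] _______
_______
_______
__XX___
_X<_X__
_X__X__
_______
_______
_______
[18] _______
_______
_______
__XX___
_X__X__
_Xv_X__
_______
_______
_______
[19] _______
_______
_______
__XX___
_X__X__
_<X_X__
_______
_______
_______
[20] _______
_______
_______
__XX___
_X__X__
__X_X__
_v_____
_______
_______
[21] _______
_______
_______
__XX___
_X__X__
__X_X__
<X_____
_______
_______
[22] _______
_______
_______
__XX___
_X__X__
^_X_X__
XX_____
_______
_______
[23] _______
_______
_______
__XX___
_X__X__
X>X_X__
XX_____
_______
_______
[24] _______
_______
_______
__XX___
_X__X__
XXX_X__
Xv_____
_______
_______
[25] _______
_______
_______
__XX___
_X__X__
XXX_X__
X_>____
_______
_______
[26] _______
_______
_______
__XX___
_X__X__
XXX_X__
X_X____
__v____
_______
[27] _______
_______
_______
__XX___
_X__X__
XXX_X__
X_X____
_<X____
_______
[28] _______
_______
_______
__XX___
_X__X__
XXX_X__
X^X____
_XX____
_______
[29] _______
_______
_______
__XX___
_X__X__
XXX_X__
XX>____
_XX____
_______
[30] _______
_______
_______
__XX___
_X__X__
XX^_X__
XX_____
_XX____
_______
[31] _______
_______
_______
__XX___
_X__X__
X<__X__
XX_____
_XX____
_______
[32] _______
_______
_______
__XX___
_X__X__
X___X__
Xv_____
_XX____
_______
[33] _______
_______
_______
__XX___
_X__X__
X___X__
X_>____
_XX____
_______
[34] _______
_______
_______
__XX___
_X__X__
X___X__
X_X____
_Xv____
_______
[35] _______
_______
_______
__XX___
_X__X__
X___X__
X_X____
_X_>___
_______
[36] _______
_______
_______
__XX___
_X__X__
X___X__
X_X____
_X_X___
___v___
[37] _______
_______
_______
__XX___
_X__X__
X___X__
X_X____
_X_X___
__<X___
[38] _______
_______
_______
__XX___
_X__X__
X___X__
X_X____
_X^X___
__XX___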